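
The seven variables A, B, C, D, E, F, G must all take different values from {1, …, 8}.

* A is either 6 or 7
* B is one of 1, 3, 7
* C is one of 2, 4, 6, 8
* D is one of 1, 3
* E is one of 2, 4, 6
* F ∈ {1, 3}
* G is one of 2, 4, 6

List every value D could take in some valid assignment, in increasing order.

The 7 variables together cover exactly {1, 2, 3, 4, 6, 7, 8} — 7 values for 7 variables — and 8 appears only in C's list, so C = 8.
D and F share exactly the 2 values {1, 3}; by pigeonhole those values go to them, so strike 1, 3 from B.
B must be 7 (only option left). Remove 7 from A.
A's domain is down to {6}, so A = 6. Strike 6 from E, G.
No further eliminations apply; D can still be any of 1, 3.

1, 3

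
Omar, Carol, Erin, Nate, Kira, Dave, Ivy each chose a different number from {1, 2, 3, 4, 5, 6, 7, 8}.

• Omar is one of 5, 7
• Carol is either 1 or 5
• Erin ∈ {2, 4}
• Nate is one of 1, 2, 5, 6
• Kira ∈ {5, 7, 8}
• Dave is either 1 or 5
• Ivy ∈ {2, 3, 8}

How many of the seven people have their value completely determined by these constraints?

The 2 variables Carol and Dave are confined to {1, 5}, which locks those values in; drop them from Omar, Nate, Kira.
That leaves Omar = 7. Strike 7 from Kira.
Kira has just one choice, so Kira = 8. Strike 8 from Ivy.
Determined: Omar=7, Kira=8. The other people each still have more than one consistent value. That makes 2.

2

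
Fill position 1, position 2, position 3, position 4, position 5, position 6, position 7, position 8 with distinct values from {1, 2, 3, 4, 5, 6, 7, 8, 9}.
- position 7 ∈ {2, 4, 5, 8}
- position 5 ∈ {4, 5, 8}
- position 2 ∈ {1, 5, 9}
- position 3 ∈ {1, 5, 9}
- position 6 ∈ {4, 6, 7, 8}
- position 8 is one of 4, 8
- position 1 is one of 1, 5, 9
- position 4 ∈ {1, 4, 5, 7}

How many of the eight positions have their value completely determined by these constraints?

3

The 8 variables together cover exactly {1, 2, 4, 5, 6, 7, 8, 9} — 8 values for 8 variables — and 2 appears only in position 7's list, so position 7 = 2.
The 7 still-open variables together cover exactly {1, 4, 5, 6, 7, 8, 9} — 7 values for 7 variables — and 6 appears only in position 6's list, so position 6 = 6.
Among the 6 still-open variables, 7 fits only position 4 (and all 6 values in {1, 4, 5, 7, 8, 9} must be used), so position 4 = 7.
The 3 variables position 1, position 2, position 3 are confined to {1, 5, 9}, which locks those values in; drop them from position 5.
Determined: position 4=7, position 6=6, position 7=2. The other positions each still have more than one consistent value. That makes 3.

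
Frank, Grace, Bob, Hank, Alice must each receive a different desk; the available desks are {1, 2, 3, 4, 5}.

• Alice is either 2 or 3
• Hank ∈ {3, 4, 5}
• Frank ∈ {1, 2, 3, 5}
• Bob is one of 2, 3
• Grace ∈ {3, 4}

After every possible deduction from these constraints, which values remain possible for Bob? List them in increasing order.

Among the 5 variables, 1 fits only Frank (and all 5 values in {1, 2, 3, 4, 5} must be used), so Frank = 1.
The 4 still-open variables together cover exactly {2, 3, 4, 5} — 4 values for 4 variables — and 5 appears only in Hank's list, so Hank = 5.
Among the 3 still-open variables, 4 fits only Grace (and all 3 values in {2, 3, 4} must be used), so Grace = 4.
No further eliminations apply; Bob can still be any of 2, 3.

2, 3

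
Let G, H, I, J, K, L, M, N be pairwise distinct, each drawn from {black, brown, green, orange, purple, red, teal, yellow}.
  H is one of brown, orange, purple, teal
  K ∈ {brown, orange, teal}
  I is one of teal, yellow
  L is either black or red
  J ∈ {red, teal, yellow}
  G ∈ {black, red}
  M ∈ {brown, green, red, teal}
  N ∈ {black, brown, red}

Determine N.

brown

The 8 variables together cover exactly {black, brown, green, orange, purple, red, teal, yellow} — 8 values for 8 variables — and green appears only in M's list, so M = green.
Among the 7 still-open variables, purple fits only H (and all 7 values in {black, brown, orange, purple, red, teal, yellow} must be used), so H = purple.
The 6 still-open variables together cover exactly {black, brown, orange, red, teal, yellow} — 6 values for 6 variables — and orange appears only in K's list, so K = orange.
The 5 still-open variables together cover exactly {black, brown, red, teal, yellow} — 5 values for 5 variables — and brown appears only in N's list, so N = brown.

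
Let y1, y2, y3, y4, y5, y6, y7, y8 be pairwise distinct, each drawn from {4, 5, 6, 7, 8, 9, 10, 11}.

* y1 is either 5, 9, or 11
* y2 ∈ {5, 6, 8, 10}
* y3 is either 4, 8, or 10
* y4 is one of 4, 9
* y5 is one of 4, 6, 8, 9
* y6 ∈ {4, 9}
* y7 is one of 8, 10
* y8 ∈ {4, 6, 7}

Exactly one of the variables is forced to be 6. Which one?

Among the 8 variables, 7 fits only y8 (and all 8 values in {4, 5, 6, 7, 8, 9, 10, 11} must be used), so y8 = 7.
The 7 still-open variables together cover exactly {4, 5, 6, 8, 9, 10, 11} — 7 values for 7 variables — and 11 appears only in y1's list, so y1 = 11.
Among the 6 still-open variables, 5 fits only y2 (and all 6 values in {4, 5, 6, 8, 9, 10} must be used), so y2 = 5.
Among the 5 still-open variables, 6 fits only y5 (and all 5 values in {4, 6, 8, 9, 10} must be used), so y5 = 6.

y5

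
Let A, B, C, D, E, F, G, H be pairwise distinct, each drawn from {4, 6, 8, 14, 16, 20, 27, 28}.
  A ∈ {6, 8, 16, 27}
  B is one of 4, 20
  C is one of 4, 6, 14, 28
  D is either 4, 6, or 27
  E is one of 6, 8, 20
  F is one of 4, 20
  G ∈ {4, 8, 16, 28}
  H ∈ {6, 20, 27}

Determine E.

8

The 8 variables draw from only 8 values {4, 6, 8, 14, 16, 20, 27, 28}, so each is used; only C can be 14, hence C = 14.
The 7 still-open variables together cover exactly {4, 6, 8, 16, 20, 27, 28} — 7 values for 7 variables — and 28 appears only in G's list, so G = 28.
The 6 still-open variables together cover exactly {4, 6, 8, 16, 20, 27} — 6 values for 6 variables — and 16 appears only in A's list, so A = 16.
The 5 still-open variables together cover exactly {4, 6, 8, 20, 27} — 5 values for 5 variables — and 8 appears only in E's list, so E = 8.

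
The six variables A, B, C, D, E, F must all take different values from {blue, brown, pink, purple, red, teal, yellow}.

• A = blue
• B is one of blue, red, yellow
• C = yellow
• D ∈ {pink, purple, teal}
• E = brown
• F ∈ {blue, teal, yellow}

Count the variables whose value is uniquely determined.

5

A must be blue (only option left). So B, F can't be blue.
C must be yellow (only option left). Remove yellow from B, F.
E has just one choice, so E = brown.
F's domain is down to {teal}, so F = teal. So D can't be teal.
That leaves B = red.
Determined: A=blue, B=red, C=yellow, E=brown, F=teal. The other variables each still have more than one consistent value. That makes 5.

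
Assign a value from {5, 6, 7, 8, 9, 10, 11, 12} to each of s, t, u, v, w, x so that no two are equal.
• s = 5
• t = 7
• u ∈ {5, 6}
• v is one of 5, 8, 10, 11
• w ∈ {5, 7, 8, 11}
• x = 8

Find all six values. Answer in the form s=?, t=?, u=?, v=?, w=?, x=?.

s has just one choice, so s = 5. Strike 5 from u, v, w.
t must be 7 (only option left). Eliminate 7 elsewhere: w.
u must be 6 (only option left).
That leaves x = 8. Strike 8 from v, w.
w must be 11 (only option left). Eliminate 11 elsewhere: v.
That leaves v = 10.

s=5, t=7, u=6, v=10, w=11, x=8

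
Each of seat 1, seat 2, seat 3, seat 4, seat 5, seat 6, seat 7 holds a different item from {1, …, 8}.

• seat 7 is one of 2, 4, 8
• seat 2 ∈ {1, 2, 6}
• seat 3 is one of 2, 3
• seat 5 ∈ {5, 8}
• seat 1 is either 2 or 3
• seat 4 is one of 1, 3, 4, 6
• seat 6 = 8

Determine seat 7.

seat 6's domain is down to {8}, so seat 6 = 8. So seat 5, seat 7 can't be 8.
seat 5 must be 5 (only option left).
The 2 variables seat 1 and seat 3 are confined to {2, 3}, which locks those values in; drop them from seat 2, seat 4, seat 7.
So seat 7 = 4.

4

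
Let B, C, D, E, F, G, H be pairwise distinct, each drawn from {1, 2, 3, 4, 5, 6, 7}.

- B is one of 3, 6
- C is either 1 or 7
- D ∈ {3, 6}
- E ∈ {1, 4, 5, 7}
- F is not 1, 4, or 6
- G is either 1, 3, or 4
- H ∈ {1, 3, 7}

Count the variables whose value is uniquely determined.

3

Among the 7 variables, 2 fits only F (and all 7 values in {1, 2, 3, 4, 5, 6, 7} must be used), so F = 2.
The 6 still-open variables together cover exactly {1, 3, 4, 5, 6, 7} — 6 values for 6 variables — and 5 appears only in E's list, so E = 5.
The 5 still-open variables draw from only 5 values {1, 3, 4, 6, 7}, so each is used; only G can be 4, hence G = 4.
B and D share exactly the 2 values {3, 6}; by pigeonhole those values go to them, so strike 3, 6 from H.
Determined: E=5, F=2, G=4. The other variables each still have more than one consistent value. That makes 3.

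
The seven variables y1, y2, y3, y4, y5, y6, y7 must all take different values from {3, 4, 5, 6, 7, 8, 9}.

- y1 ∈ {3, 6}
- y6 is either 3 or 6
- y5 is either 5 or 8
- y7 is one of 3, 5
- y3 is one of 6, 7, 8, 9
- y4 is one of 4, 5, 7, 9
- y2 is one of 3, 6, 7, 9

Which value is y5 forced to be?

8

Among the 7 variables, 4 fits only y4 (and all 7 values in {3, 4, 5, 6, 7, 8, 9} must be used), so y4 = 4.
y1 and y6 between them cover only {3, 6} — a naked pair. Remove those values from y2, y3, y7.
That leaves y7 = 5. Strike 5 from y5.
So y5 = 8.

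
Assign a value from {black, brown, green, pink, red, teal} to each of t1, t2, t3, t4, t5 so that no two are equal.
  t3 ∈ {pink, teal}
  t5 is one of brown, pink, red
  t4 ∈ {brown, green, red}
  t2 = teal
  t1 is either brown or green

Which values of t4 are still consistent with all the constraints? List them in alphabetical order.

t2's domain is down to {teal}, so t2 = teal. Eliminate teal elsewhere: t3.
t3 must be pink (only option left). Remove pink from t5.
No further eliminations apply; t4 can still be any of brown, green, red.

brown, green, red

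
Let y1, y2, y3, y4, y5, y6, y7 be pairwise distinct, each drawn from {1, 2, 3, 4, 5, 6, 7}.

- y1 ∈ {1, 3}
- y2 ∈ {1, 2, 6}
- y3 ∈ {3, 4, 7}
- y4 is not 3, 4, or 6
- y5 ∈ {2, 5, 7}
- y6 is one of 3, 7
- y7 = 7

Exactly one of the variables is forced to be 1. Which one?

y1

y7 has just one choice, so y7 = 7. Eliminate 7 elsewhere: y3, y4, y5, y6.
That leaves y6 = 3. So y1, y3 can't be 3.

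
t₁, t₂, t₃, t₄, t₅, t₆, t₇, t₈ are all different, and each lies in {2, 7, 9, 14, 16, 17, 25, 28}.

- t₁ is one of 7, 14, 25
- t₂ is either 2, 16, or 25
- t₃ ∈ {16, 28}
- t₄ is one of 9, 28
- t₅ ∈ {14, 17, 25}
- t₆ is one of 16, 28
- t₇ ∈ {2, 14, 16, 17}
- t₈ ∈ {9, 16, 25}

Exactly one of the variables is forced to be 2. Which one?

The 8 variables draw from only 8 values {2, 7, 9, 14, 16, 17, 25, 28}, so each is used; only t₁ can be 7, hence t₁ = 7.
The 2 variables t₃ and t₆ are confined to {16, 28}, which locks those values in; drop them from t₂, t₄, t₇, t₈.
t₄ must be 9 (only option left). So t₈ can't be 9.
t₈'s domain is down to {25}, so t₈ = 25. Strike 25 from t₂, t₅.

t₂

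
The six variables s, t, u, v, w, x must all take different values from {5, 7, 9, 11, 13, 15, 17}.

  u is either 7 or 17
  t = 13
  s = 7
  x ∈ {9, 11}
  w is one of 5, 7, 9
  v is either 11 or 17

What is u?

17

s's domain is down to {7}, so s = 7. So u, w can't be 7.
So u = 17.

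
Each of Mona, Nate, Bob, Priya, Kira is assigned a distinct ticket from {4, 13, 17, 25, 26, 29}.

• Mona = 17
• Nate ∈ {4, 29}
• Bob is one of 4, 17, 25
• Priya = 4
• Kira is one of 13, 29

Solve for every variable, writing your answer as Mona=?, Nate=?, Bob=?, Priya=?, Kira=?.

Mona=17, Nate=29, Bob=25, Priya=4, Kira=13

Mona has just one choice, so Mona = 17. So Bob can't be 17.
That leaves Priya = 4. So Nate, Bob can't be 4.
That leaves Nate = 29. So Kira can't be 29.
That leaves Bob = 25.
Kira must be 13 (only option left).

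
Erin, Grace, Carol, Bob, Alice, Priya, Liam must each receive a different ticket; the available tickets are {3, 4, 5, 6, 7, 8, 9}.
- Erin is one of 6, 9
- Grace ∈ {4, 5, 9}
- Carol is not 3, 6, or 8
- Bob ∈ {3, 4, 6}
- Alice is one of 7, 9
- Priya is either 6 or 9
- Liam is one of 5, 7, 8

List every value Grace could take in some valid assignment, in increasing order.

The 7 variables draw from only 7 values {3, 4, 5, 6, 7, 8, 9}, so each is used; only Bob can be 3, hence Bob = 3.
Among the 6 still-open variables, 8 fits only Liam (and all 6 values in {4, 5, 6, 7, 8, 9} must be used), so Liam = 8.
Erin and Priya share exactly the 2 values {6, 9}; by pigeonhole those values go to them, so strike 6, 9 from Grace, Carol, Alice.
Alice has just one choice, so Alice = 7. Remove 7 from Carol.
No further eliminations apply; Grace can still be any of 4, 5.

4, 5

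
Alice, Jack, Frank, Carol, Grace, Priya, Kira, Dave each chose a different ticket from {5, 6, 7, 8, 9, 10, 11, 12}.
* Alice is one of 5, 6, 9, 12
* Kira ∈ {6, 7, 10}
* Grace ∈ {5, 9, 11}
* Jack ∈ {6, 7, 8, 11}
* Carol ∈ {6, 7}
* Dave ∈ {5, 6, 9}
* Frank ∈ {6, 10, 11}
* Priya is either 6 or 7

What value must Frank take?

11

Among the 8 variables, 8 fits only Jack (and all 8 values in {5, 6, 7, 8, 9, 10, 11, 12} must be used), so Jack = 8.
The 7 still-open variables together cover exactly {5, 6, 7, 9, 10, 11, 12} — 7 values for 7 variables — and 12 appears only in Alice's list, so Alice = 12.
Carol and Priya between them cover only {6, 7} — a naked pair. Remove those values from Frank, Kira, Dave.
That leaves Kira = 10. Strike 10 from Frank.
So Frank = 11.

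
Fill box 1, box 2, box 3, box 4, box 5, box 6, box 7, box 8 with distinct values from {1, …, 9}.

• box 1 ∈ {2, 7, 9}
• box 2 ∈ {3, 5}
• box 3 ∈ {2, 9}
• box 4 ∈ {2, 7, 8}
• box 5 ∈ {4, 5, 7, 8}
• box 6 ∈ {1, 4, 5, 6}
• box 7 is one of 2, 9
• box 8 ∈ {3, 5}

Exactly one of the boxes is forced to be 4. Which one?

The 2 variables box 2 and box 8 are confined to {3, 5}, which locks those values in; drop them from box 5, box 6.
box 3 and box 7 share exactly the 2 values {2, 9}; by pigeonhole those values go to them, so strike 2, 9 from box 1, box 4.
box 1 must be 7 (only option left). Remove 7 from box 4, box 5.
box 4 has just one choice, so box 4 = 8. So box 5 can't be 8.

box 5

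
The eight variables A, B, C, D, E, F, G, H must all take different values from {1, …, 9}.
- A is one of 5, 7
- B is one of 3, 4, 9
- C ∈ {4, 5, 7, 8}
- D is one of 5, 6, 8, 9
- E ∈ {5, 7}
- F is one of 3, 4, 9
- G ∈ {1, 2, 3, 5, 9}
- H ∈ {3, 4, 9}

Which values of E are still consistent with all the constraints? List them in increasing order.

A and E share exactly the 2 values {5, 7}; by pigeonhole those values go to them, so strike 5, 7 from C, D, G.
B, F, H share exactly the 3 values {3, 4, 9}; by pigeonhole those values go to them, so strike 3, 4, 9 from C, D, G.
C must be 8 (only option left). So D can't be 8.
D must be 6 (only option left).
No further eliminations apply; E can still be any of 5, 7.

5, 7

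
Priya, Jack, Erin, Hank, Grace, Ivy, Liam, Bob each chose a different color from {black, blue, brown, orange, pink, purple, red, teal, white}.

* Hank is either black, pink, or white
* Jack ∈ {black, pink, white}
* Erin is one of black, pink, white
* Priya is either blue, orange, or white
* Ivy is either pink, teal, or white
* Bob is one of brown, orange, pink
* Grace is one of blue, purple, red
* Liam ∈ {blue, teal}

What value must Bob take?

Jack, Erin, Hank share exactly the 3 values {black, pink, white}; by pigeonhole those values go to them, so strike black, pink, white from Priya, Ivy, Bob.
Ivy has just one choice, so Ivy = teal. Remove teal from Liam.
Liam must be blue (only option left). Remove blue from Priya, Grace.
Priya must be orange (only option left). Remove orange from Bob.
So Bob = brown.

brown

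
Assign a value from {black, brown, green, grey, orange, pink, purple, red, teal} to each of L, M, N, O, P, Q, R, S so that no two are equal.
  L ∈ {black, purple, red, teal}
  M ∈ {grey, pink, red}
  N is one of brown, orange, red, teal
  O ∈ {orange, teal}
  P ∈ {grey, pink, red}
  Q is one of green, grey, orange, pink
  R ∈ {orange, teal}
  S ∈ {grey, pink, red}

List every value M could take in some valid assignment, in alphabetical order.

O and R between them cover only {orange, teal} — a naked pair. Remove those values from L, N, Q.
M, P, S share exactly the 3 values {grey, pink, red}; by pigeonhole those values go to them, so strike grey, pink, red from L, N, Q.
N has just one choice, so N = brown.
That leaves Q = green.
No further eliminations apply; M can still be any of grey, pink, red.

grey, pink, red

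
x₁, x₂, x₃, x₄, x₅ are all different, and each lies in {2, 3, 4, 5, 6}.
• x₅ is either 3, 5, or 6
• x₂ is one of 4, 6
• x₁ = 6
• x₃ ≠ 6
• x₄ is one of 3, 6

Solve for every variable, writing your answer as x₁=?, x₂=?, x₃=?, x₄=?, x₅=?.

x₁=6, x₂=4, x₃=2, x₄=3, x₅=5

x₁ has just one choice, so x₁ = 6. Remove 6 from x₂, x₄, x₅.
That leaves x₂ = 4. Strike 4 from x₃.
That leaves x₄ = 3. So x₃, x₅ can't be 3.
x₅ must be 5 (only option left). Eliminate 5 elsewhere: x₃.
x₃'s domain is down to {2}, so x₃ = 2.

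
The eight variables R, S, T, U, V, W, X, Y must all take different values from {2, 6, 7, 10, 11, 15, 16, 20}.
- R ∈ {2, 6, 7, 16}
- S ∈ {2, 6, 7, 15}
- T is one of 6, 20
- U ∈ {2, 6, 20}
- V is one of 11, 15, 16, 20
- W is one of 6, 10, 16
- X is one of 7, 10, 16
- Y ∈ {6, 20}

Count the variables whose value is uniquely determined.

Among the 8 variables, 11 fits only V (and all 8 values in {2, 6, 7, 10, 11, 15, 16, 20} must be used), so V = 11.
The 7 still-open variables draw from only 7 values {2, 6, 7, 10, 15, 16, 20}, so each is used; only S can be 15, hence S = 15.
The 2 variables T and Y are confined to {6, 20}, which locks those values in; drop them from R, U, W.
U's domain is down to {2}, so U = 2. Remove 2 from R.
Determined: S=15, U=2, V=11. The other variables each still have more than one consistent value. That makes 3.

3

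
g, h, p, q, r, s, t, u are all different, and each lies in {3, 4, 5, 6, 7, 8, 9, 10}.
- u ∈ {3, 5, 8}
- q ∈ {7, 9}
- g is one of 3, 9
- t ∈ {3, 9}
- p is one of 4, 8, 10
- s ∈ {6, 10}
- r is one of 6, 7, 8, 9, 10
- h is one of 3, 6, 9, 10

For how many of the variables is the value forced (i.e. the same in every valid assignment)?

4

The 8 variables draw from only 8 values {3, 4, 5, 6, 7, 8, 9, 10}, so each is used; only p can be 4, hence p = 4.
The 7 still-open variables draw from only 7 values {3, 5, 6, 7, 8, 9, 10}, so each is used; only u can be 5, hence u = 5.
The 6 still-open variables together cover exactly {3, 6, 7, 8, 9, 10} — 6 values for 6 variables — and 8 appears only in r's list, so r = 8.
The 5 still-open variables draw from only 5 values {3, 6, 7, 9, 10}, so each is used; only q can be 7, hence q = 7.
g and t share exactly the 2 values {3, 9}; by pigeonhole those values go to them, so strike 3, 9 from h.
Determined: p=4, q=7, r=8, u=5. The other variables each still have more than one consistent value. That makes 4.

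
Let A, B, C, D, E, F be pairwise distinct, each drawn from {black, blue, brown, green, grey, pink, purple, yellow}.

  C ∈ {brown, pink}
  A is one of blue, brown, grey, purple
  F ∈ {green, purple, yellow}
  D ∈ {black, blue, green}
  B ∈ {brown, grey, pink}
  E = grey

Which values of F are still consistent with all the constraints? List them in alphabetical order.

green, purple, yellow

E must be grey (only option left). Remove grey from A, B.
The 2 variables B and C are confined to {brown, pink}, which locks those values in; drop them from A.
No further eliminations apply; F can still be any of green, purple, yellow.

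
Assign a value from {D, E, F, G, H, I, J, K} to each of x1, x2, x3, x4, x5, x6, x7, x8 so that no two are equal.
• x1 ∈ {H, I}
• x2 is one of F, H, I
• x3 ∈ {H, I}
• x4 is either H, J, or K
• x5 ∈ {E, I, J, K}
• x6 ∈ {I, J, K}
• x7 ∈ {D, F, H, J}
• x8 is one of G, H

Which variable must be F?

The 8 variables draw from only 8 values {D, E, F, G, H, I, J, K}, so each is used; only x7 can be D, hence x7 = D.
The 7 still-open variables draw from only 7 values {E, F, G, H, I, J, K}, so each is used; only x5 can be E, hence x5 = E.
The 6 still-open variables together cover exactly {F, G, H, I, J, K} — 6 values for 6 variables — and F appears only in x2's list, so x2 = F.

x2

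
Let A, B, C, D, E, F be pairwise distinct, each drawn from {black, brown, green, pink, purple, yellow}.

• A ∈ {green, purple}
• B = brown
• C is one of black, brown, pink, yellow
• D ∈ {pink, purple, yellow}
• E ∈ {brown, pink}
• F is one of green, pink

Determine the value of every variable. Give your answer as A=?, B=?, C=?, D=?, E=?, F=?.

A=purple, B=brown, C=black, D=yellow, E=pink, F=green

B must be brown (only option left). Remove brown from C, E.
E's domain is down to {pink}, so E = pink. Remove pink from C, D, F.
That leaves F = green. Strike green from A.
A must be purple (only option left). So D can't be purple.
D's domain is down to {yellow}, so D = yellow. Eliminate yellow elsewhere: C.
C must be black (only option left).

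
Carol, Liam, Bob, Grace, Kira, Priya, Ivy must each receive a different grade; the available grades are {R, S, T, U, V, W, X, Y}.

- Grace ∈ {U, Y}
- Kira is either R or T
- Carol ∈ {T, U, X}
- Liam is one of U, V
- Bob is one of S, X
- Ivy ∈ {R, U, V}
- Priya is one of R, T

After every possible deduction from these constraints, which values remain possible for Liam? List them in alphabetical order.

The 7 variables together cover exactly {R, S, T, U, V, X, Y} — 7 values for 7 variables — and S appears only in Bob's list, so Bob = S.
Among the 6 still-open variables, X fits only Carol (and all 6 values in {R, T, U, V, X, Y} must be used), so Carol = X.
The 5 still-open variables draw from only 5 values {R, T, U, V, Y}, so each is used; only Grace can be Y, hence Grace = Y.
The 2 variables Kira and Priya are confined to {R, T}, which locks those values in; drop them from Ivy.
No further eliminations apply; Liam can still be any of U, V.

U, V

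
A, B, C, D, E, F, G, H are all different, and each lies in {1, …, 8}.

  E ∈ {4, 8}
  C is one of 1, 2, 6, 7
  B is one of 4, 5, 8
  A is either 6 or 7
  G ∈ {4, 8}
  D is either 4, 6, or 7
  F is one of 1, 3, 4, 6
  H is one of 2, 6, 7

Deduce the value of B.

Among the 8 variables, 3 fits only F (and all 8 values in {1, 2, 3, 4, 5, 6, 7, 8} must be used), so F = 3.
The 7 still-open variables together cover exactly {1, 2, 4, 5, 6, 7, 8} — 7 values for 7 variables — and 1 appears only in C's list, so C = 1.
The 6 still-open variables draw from only 6 values {2, 4, 5, 6, 7, 8}, so each is used; only H can be 2, hence H = 2.
The 5 still-open variables draw from only 5 values {4, 5, 6, 7, 8}, so each is used; only B can be 5, hence B = 5.

5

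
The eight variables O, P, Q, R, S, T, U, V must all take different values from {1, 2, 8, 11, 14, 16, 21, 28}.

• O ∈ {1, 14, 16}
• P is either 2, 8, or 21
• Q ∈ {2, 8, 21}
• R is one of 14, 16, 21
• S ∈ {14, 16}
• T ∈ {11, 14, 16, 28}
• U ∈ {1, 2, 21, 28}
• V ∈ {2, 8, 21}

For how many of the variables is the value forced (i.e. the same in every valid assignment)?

3

The 8 variables together cover exactly {1, 2, 8, 11, 14, 16, 21, 28} — 8 values for 8 variables — and 11 appears only in T's list, so T = 11.
Among the 7 still-open variables, 28 fits only U (and all 7 values in {1, 2, 8, 14, 16, 21, 28} must be used), so U = 28.
Among the 6 still-open variables, 1 fits only O (and all 6 values in {1, 2, 8, 14, 16, 21} must be used), so O = 1.
P, Q, V between them cover only {2, 8, 21} — a naked triple. Remove those values from R.
Determined: O=1, T=11, U=28. The other variables each still have more than one consistent value. That makes 3.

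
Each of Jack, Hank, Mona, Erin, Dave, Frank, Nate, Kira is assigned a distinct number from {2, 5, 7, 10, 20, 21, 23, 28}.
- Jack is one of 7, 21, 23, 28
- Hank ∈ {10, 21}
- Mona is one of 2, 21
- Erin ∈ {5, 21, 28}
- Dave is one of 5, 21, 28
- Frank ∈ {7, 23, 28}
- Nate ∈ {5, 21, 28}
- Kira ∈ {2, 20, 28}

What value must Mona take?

Among the 8 variables, 10 fits only Hank (and all 8 values in {2, 5, 7, 10, 20, 21, 23, 28} must be used), so Hank = 10.
The 7 still-open variables together cover exactly {2, 5, 7, 20, 21, 23, 28} — 7 values for 7 variables — and 20 appears only in Kira's list, so Kira = 20.
The 6 still-open variables draw from only 6 values {2, 5, 7, 21, 23, 28}, so each is used; only Mona can be 2, hence Mona = 2.

2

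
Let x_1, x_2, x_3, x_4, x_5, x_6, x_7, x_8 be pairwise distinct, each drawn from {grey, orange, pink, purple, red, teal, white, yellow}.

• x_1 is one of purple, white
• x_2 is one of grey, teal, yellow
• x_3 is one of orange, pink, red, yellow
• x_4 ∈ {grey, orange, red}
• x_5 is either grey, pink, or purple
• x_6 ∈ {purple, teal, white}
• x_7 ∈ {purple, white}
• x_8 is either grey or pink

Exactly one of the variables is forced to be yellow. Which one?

x_1 and x_7 between them cover only {purple, white} — a naked pair. Remove those values from x_5, x_6.
x_6 has just one choice, so x_6 = teal. So x_2 can't be teal.
x_5 and x_8 share exactly the 2 values {grey, pink}; by pigeonhole those values go to them, so strike grey, pink from x_2, x_3, x_4.
So yellow goes to x_2.

x_2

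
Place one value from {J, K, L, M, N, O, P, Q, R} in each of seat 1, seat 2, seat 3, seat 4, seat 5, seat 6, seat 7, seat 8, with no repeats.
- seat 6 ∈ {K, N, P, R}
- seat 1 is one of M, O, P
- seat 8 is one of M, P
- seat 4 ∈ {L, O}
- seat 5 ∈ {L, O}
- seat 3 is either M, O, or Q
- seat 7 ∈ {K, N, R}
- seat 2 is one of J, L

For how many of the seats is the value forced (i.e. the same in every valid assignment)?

2

seat 4 and seat 5 share exactly the 2 values {L, O}; by pigeonhole those values go to them, so strike L, O from seat 1, seat 2, seat 3.
seat 2 has just one choice, so seat 2 = J.
seat 1 and seat 8 share exactly the 2 values {M, P}; by pigeonhole those values go to them, so strike M, P from seat 3, seat 6.
seat 3 must be Q (only option left).
Determined: seat 2=J, seat 3=Q. The other seats each still have more than one consistent value. That makes 2.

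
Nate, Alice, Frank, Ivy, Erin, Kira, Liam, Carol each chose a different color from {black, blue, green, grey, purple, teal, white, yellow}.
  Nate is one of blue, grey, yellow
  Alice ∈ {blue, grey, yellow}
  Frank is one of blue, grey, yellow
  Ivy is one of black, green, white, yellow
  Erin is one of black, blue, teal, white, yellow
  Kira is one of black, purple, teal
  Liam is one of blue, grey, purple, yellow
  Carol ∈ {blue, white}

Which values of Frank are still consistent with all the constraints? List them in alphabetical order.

Among the 8 variables, green fits only Ivy (and all 8 values in {black, blue, green, grey, purple, teal, white, yellow} must be used), so Ivy = green.
Nate, Alice, Frank share exactly the 3 values {blue, grey, yellow}; by pigeonhole those values go to them, so strike blue, grey, yellow from Erin, Liam, Carol.
Liam's domain is down to {purple}, so Liam = purple. Remove purple from Kira.
Carol's domain is down to {white}, so Carol = white. Remove white from Erin.
No further eliminations apply; Frank can still be any of blue, grey, yellow.

blue, grey, yellow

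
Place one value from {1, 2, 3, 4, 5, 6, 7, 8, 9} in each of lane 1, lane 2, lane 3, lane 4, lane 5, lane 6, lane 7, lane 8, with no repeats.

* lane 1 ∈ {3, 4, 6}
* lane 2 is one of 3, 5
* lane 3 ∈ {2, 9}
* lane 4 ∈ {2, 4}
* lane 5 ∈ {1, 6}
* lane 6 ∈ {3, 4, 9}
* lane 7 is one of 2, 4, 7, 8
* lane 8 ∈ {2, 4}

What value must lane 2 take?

5

lane 4 and lane 8 between them cover only {2, 4} — a naked pair. Remove those values from lane 1, lane 3, lane 6, lane 7.
lane 3's domain is down to {9}, so lane 3 = 9. So lane 6 can't be 9.
lane 6's domain is down to {3}, so lane 6 = 3. Strike 3 from lane 1, lane 2.
So lane 2 = 5.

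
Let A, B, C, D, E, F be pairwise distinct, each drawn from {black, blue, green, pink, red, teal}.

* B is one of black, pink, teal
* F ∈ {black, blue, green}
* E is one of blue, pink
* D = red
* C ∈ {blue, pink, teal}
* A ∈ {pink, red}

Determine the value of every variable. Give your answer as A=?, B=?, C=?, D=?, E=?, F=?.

A=pink, B=black, C=teal, D=red, E=blue, F=green

D's domain is down to {red}, so D = red. Strike red from A.
A has just one choice, so A = pink. Eliminate pink elsewhere: B, C, E.
E has just one choice, so E = blue. Eliminate blue elsewhere: C, F.
That leaves C = teal. Remove teal from B.
That leaves B = black. Remove black from F.
That leaves F = green.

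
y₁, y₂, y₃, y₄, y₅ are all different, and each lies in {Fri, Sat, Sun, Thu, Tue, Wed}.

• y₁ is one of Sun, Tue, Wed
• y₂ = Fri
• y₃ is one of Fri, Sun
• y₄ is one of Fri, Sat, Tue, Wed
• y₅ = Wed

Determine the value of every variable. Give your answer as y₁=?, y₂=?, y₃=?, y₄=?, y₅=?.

y₁=Tue, y₂=Fri, y₃=Sun, y₄=Sat, y₅=Wed

y₂ must be Fri (only option left). Eliminate Fri elsewhere: y₃, y₄.
y₃'s domain is down to {Sun}, so y₃ = Sun. Remove Sun from y₁.
y₅ must be Wed (only option left). So y₁, y₄ can't be Wed.
y₁'s domain is down to {Tue}, so y₁ = Tue. Strike Tue from y₄.
y₄'s domain is down to {Sat}, so y₄ = Sat.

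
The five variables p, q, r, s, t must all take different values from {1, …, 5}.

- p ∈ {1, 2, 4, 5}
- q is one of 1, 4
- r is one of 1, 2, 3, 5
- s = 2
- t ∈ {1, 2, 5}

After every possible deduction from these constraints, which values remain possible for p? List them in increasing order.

s has just one choice, so s = 2. Remove 2 from p, r, t.
The 4 still-open variables draw from only 4 values {1, 3, 4, 5}, so each is used; only r can be 3, hence r = 3.
No further eliminations apply; p can still be any of 1, 4, 5.

1, 4, 5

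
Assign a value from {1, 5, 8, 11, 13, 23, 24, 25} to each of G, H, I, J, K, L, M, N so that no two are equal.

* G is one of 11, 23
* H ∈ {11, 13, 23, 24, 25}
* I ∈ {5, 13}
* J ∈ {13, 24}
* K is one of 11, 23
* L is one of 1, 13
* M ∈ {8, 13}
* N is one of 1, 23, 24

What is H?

25

Among the 8 variables, 5 fits only I (and all 8 values in {1, 5, 8, 11, 13, 23, 24, 25} must be used), so I = 5.
The 7 still-open variables together cover exactly {1, 8, 11, 13, 23, 24, 25} — 7 values for 7 variables — and 8 appears only in M's list, so M = 8.
The 6 still-open variables together cover exactly {1, 11, 13, 23, 24, 25} — 6 values for 6 variables — and 25 appears only in H's list, so H = 25.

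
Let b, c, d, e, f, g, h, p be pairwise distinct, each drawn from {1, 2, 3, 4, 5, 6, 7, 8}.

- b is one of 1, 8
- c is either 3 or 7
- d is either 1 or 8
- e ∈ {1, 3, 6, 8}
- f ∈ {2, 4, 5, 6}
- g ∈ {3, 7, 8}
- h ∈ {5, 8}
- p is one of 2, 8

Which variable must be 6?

e

Among the 8 variables, 4 fits only f (and all 8 values in {1, 2, 3, 4, 5, 6, 7, 8} must be used), so f = 4.
The 7 still-open variables together cover exactly {1, 2, 3, 5, 6, 7, 8} — 7 values for 7 variables — and 2 appears only in p's list, so p = 2.
The 6 still-open variables draw from only 6 values {1, 3, 5, 6, 7, 8}, so each is used; only h can be 5, hence h = 5.
Among the 5 still-open variables, 6 fits only e (and all 5 values in {1, 3, 6, 7, 8} must be used), so e = 6.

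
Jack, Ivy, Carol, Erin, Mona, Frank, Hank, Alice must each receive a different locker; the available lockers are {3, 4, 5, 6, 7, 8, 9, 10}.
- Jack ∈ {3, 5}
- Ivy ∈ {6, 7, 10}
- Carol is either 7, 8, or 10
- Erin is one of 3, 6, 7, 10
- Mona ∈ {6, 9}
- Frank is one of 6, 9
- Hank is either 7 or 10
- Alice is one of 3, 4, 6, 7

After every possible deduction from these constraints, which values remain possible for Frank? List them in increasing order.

Among the 8 variables, 4 fits only Alice (and all 8 values in {3, 4, 5, 6, 7, 8, 9, 10} must be used), so Alice = 4.
Among the 7 still-open variables, 5 fits only Jack (and all 7 values in {3, 5, 6, 7, 8, 9, 10} must be used), so Jack = 5.
The 6 still-open variables draw from only 6 values {3, 6, 7, 8, 9, 10}, so each is used; only Erin can be 3, hence Erin = 3.
The 5 still-open variables together cover exactly {6, 7, 8, 9, 10} — 5 values for 5 variables — and 8 appears only in Carol's list, so Carol = 8.
Mona and Frank between them cover only {6, 9} — a naked pair. Remove those values from Ivy.
No further eliminations apply; Frank can still be any of 6, 9.

6, 9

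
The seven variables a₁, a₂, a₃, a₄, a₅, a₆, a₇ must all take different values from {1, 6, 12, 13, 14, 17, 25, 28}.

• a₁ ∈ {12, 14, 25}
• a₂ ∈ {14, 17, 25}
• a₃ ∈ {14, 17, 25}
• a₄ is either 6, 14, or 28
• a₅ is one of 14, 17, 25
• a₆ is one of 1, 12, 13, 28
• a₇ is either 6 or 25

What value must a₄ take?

28

a₂, a₃, a₅ share exactly the 3 values {14, 17, 25}; by pigeonhole those values go to them, so strike 14, 17, 25 from a₁, a₄, a₇.
a₁ must be 12 (only option left). So a₆ can't be 12.
a₇'s domain is down to {6}, so a₇ = 6. Strike 6 from a₄.
So a₄ = 28.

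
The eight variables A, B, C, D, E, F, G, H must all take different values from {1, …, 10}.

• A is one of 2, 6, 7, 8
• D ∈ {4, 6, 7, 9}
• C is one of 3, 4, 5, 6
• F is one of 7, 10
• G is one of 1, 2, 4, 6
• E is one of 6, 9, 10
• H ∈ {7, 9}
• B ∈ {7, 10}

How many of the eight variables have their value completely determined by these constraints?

3

B and F between them cover only {7, 10} — a naked pair. Remove those values from A, D, E, H.
H must be 9 (only option left). So D, E can't be 9.
E has just one choice, so E = 6. Remove 6 from A, C, D, G.
That leaves D = 4. Remove 4 from C, G.
Determined: D=4, E=6, H=9. The other variables each still have more than one consistent value. That makes 3.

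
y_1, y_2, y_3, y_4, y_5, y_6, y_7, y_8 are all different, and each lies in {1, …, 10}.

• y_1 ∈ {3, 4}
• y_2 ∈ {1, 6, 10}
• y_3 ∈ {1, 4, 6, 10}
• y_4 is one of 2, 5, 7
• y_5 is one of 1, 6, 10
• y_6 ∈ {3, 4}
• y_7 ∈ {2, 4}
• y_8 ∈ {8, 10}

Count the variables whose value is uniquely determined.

The 2 variables y_1 and y_6 are confined to {3, 4}, which locks those values in; drop them from y_3, y_7.
y_7's domain is down to {2}, so y_7 = 2. Strike 2 from y_4.
The 3 variables y_2, y_3, y_5 are confined to {1, 6, 10}, which locks those values in; drop them from y_8.
y_8's domain is down to {8}, so y_8 = 8.
Determined: y_7=2, y_8=8. The other variables each still have more than one consistent value. That makes 2.

2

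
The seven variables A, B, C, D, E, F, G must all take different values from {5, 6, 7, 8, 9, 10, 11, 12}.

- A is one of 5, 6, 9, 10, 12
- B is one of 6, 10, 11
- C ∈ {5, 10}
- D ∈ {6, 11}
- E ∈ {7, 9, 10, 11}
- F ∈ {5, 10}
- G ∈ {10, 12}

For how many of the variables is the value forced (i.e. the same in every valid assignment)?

3

The 7 variables together cover exactly {5, 6, 7, 9, 10, 11, 12} — 7 values for 7 variables — and 7 appears only in E's list, so E = 7.
Among the 6 still-open variables, 9 fits only A (and all 6 values in {5, 6, 9, 10, 11, 12} must be used), so A = 9.
The 5 still-open variables together cover exactly {5, 6, 10, 11, 12} — 5 values for 5 variables — and 12 appears only in G's list, so G = 12.
C and F share exactly the 2 values {5, 10}; by pigeonhole those values go to them, so strike 5, 10 from B.
Determined: A=9, E=7, G=12. The other variables each still have more than one consistent value. That makes 3.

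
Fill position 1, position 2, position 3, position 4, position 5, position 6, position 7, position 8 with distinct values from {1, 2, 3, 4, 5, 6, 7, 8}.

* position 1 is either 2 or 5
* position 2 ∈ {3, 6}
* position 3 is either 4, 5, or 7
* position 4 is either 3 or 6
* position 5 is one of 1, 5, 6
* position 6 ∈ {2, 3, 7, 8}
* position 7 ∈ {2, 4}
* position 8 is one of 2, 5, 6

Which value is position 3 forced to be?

7

Among the 8 variables, 1 fits only position 5 (and all 8 values in {1, 2, 3, 4, 5, 6, 7, 8} must be used), so position 5 = 1.
Among the 7 still-open variables, 8 fits only position 6 (and all 7 values in {2, 3, 4, 5, 6, 7, 8} must be used), so position 6 = 8.
Among the 6 still-open variables, 7 fits only position 3 (and all 6 values in {2, 3, 4, 5, 6, 7} must be used), so position 3 = 7.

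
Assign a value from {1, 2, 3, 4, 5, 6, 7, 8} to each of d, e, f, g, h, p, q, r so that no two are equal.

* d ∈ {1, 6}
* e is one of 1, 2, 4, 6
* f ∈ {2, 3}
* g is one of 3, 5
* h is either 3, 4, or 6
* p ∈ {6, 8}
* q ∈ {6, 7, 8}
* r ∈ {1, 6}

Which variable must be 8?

The 8 variables draw from only 8 values {1, 2, 3, 4, 5, 6, 7, 8}, so each is used; only g can be 5, hence g = 5.
Among the 7 still-open variables, 7 fits only q (and all 7 values in {1, 2, 3, 4, 6, 7, 8} must be used), so q = 7.
Among the 6 still-open variables, 8 fits only p (and all 6 values in {1, 2, 3, 4, 6, 8} must be used), so p = 8.

p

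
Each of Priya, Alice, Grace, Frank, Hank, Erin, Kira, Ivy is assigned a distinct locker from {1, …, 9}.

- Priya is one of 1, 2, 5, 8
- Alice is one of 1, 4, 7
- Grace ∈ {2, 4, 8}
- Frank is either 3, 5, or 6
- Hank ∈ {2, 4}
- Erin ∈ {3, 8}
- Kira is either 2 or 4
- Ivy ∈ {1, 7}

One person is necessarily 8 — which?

Among the 8 variables, 6 fits only Frank (and all 8 values in {1, 2, 3, 4, 5, 6, 7, 8} must be used), so Frank = 6.
Among the 7 still-open variables, 3 fits only Erin (and all 7 values in {1, 2, 3, 4, 5, 7, 8} must be used), so Erin = 3.
The 6 still-open variables draw from only 6 values {1, 2, 4, 5, 7, 8}, so each is used; only Priya can be 5, hence Priya = 5.
The 5 still-open variables together cover exactly {1, 2, 4, 7, 8} — 5 values for 5 variables — and 8 appears only in Grace's list, so Grace = 8.

Grace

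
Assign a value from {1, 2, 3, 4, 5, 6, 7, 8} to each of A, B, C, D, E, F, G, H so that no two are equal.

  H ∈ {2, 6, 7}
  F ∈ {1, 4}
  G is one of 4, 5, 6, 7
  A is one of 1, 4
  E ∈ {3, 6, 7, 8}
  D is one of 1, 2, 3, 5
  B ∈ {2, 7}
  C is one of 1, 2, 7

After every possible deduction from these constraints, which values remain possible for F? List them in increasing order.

The 8 variables draw from only 8 values {1, 2, 3, 4, 5, 6, 7, 8}, so each is used; only E can be 8, hence E = 8.
The 7 still-open variables together cover exactly {1, 2, 3, 4, 5, 6, 7} — 7 values for 7 variables — and 3 appears only in D's list, so D = 3.
The 6 still-open variables together cover exactly {1, 2, 4, 5, 6, 7} — 6 values for 6 variables — and 5 appears only in G's list, so G = 5.
Among the 5 still-open variables, 6 fits only H (and all 5 values in {1, 2, 4, 6, 7} must be used), so H = 6.
The 2 variables A and F are confined to {1, 4}, which locks those values in; drop them from C.
No further eliminations apply; F can still be any of 1, 4.

1, 4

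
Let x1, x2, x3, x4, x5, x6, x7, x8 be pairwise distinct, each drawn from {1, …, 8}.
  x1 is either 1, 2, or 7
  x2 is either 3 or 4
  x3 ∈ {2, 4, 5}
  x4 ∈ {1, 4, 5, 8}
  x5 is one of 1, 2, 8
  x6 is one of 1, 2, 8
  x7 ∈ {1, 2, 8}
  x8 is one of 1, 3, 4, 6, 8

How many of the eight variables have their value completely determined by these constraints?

3

The 8 variables together cover exactly {1, 2, 3, 4, 5, 6, 7, 8} — 8 values for 8 variables — and 6 appears only in x8's list, so x8 = 6.
Among the 7 still-open variables, 3 fits only x2 (and all 7 values in {1, 2, 3, 4, 5, 7, 8} must be used), so x2 = 3.
Among the 6 still-open variables, 7 fits only x1 (and all 6 values in {1, 2, 4, 5, 7, 8} must be used), so x1 = 7.
The 3 variables x5, x6, x7 are confined to {1, 2, 8}, which locks those values in; drop them from x3, x4.
Determined: x1=7, x2=3, x8=6. The other variables each still have more than one consistent value. That makes 3.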